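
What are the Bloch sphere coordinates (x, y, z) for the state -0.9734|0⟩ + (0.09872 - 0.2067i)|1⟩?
(-0.1922, 0.4024, 0.895)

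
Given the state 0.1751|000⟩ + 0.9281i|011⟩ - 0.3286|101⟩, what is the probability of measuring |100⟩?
0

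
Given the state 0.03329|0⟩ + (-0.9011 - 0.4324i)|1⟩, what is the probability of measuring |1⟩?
0.999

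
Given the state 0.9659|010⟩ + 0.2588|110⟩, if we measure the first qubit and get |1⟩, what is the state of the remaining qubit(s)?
|10⟩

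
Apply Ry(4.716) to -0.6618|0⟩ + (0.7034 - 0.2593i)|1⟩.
(-0.02767 + 0.183i)|0⟩ + (-0.9654 + 0.1837i)|1⟩

Ry(4.716) = [[cos(θ/2), −sin(θ/2)], [sin(θ/2), cos(θ/2)]]; θ = 4.716, cos(θ/2) ≈ -0.708382, sin(θ/2) ≈ 0.705829.
With a = amp(|0⟩) = -0.6618 and b = amp(|1⟩) = (0.7034 - 0.2593i):
new amp(|0⟩) = (-0.708382)·a + (-0.705829)·b = (-0.02767 + 0.183i)
new amp(|1⟩) = (0.705829)·a + (-0.708382)·b = (-0.9654 + 0.1837i)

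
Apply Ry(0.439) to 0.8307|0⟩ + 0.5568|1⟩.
0.6895|0⟩ + 0.7243|1⟩

Ry(0.439) = [[cos(θ/2), −sin(θ/2)], [sin(θ/2), cos(θ/2)]]; θ = 0.439, cos(θ/2) ≈ 0.976006, sin(θ/2) ≈ 0.217742.
With a = amp(|0⟩) = 0.8307 and b = amp(|1⟩) = 0.5568:
new amp(|0⟩) = (0.976006)·a + (-0.217742)·b = 0.6895
new amp(|1⟩) = (0.217742)·a + (0.976006)·b = 0.7243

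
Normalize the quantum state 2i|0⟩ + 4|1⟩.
(1/√5)i|0⟩ + 0.8944|1⟩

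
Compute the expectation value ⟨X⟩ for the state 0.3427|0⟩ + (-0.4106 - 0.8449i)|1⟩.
-0.2814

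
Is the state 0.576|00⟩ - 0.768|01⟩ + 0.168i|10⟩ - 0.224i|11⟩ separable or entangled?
Separable

Writing the state as a|00⟩ + b|01⟩ + c|10⟩ + d|11⟩, it is a product state iff ad − bc = 0.
Here (a, b, c, d) = (0.576, -0.768, 0.168i, -0.224i): ad − bc = (0.576)(-0.224i) − (-0.768)(0.168i) = 0, so the state is separable.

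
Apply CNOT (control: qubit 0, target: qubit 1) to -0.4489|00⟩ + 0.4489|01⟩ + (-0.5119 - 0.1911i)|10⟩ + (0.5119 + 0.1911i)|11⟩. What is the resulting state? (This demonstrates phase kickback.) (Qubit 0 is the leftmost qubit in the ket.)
-0.4489|00⟩ + 0.4489|01⟩ + (0.5119 + 0.1911i)|10⟩ + (-0.5119 - 0.1911i)|11⟩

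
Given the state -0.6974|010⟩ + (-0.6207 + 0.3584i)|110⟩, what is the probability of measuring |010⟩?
0.4864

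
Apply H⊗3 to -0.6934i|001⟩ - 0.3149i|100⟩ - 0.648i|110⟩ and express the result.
-0.5856i|000⟩ - 0.09528i|001⟩ - 0.1274i|010⟩ + 0.3629i|011⟩ + 0.09528i|100⟩ + 0.5856i|101⟩ - 0.3629i|110⟩ + 0.1274i|111⟩

H⊗3 gives amp(|y⟩) = (1/2√2) Σ_x (−1)^(x·y) amp(|x⟩), where x·y is the number of positions in which both x and y have a 1.
|000⟩: (-0.6934i - 0.3149i - 0.648i)/(2√2) = -0.5856i
|001⟩: (0.6934i - 0.3149i - 0.648i)/(2√2) = -0.09528i
|010⟩: (-0.6934i - 0.3149i + 0.648i)/(2√2) = -0.1274i
|011⟩: (0.6934i - 0.3149i + 0.648i)/(2√2) = 0.3629i
|100⟩: (-0.6934i + 0.3149i + 0.648i)/(2√2) = 0.09528i
|101⟩: (0.6934i + 0.3149i + 0.648i)/(2√2) = 0.5856i
|110⟩: (-0.6934i + 0.3149i - 0.648i)/(2√2) = -0.3629i
|111⟩: (0.6934i + 0.3149i - 0.648i)/(2√2) = 0.1274i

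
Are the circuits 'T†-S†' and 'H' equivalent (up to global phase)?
No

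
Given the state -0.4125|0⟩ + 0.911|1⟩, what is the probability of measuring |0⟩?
0.1702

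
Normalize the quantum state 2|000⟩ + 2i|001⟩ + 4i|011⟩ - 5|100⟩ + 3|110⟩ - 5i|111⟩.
0.2195|000⟩ + 0.2195i|001⟩ + 0.4391i|011⟩ - 0.5488|100⟩ + 0.3293|110⟩ - 0.5488i|111⟩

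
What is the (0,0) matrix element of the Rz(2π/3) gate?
(1/2 - 0.866i)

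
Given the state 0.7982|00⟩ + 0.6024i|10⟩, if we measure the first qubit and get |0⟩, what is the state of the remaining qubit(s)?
|0⟩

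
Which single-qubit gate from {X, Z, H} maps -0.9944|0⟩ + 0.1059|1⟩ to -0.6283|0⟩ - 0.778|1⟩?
H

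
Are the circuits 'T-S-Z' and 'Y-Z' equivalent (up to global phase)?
No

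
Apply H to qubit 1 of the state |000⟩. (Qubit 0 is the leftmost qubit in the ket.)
1/√2|000⟩ + 1/√2|010⟩

H on qubit 1 mixes each pair of kets that differ only in qubit 1: amplitudes (a, b) of (|…0…⟩, |…1…⟩) become ((a + b)/√2, (a − b)/√2). Kets absent from the input have amplitude 0.
(|000⟩, |010⟩): (a, b) = (1, 0) → (1/√2, 1/√2)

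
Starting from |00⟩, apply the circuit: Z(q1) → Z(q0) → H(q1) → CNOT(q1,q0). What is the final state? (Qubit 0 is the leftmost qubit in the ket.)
1/√2|00⟩ + 1/√2|11⟩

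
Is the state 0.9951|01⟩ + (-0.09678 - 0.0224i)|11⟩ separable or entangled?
Separable

Writing the state as a|00⟩ + b|01⟩ + c|10⟩ + d|11⟩, it is a product state iff ad − bc = 0.
Here (a, b, c, d) = (0, 0.9951, 0, (-0.09678 - 0.0224i)): ad − bc = (0)(-0.09678 - 0.0224i) − (0.9951)(0) = 0, so the state is separable.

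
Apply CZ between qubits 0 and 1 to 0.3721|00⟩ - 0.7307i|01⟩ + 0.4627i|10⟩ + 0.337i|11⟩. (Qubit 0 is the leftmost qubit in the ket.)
0.3721|00⟩ - 0.7307i|01⟩ + 0.4627i|10⟩ - 0.337i|11⟩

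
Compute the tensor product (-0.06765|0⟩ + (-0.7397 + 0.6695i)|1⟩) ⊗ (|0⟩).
-0.06765|00⟩ + (-0.7397 + 0.6695i)|10⟩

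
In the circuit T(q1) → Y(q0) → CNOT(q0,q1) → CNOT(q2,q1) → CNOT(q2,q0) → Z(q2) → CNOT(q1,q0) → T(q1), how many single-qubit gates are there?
4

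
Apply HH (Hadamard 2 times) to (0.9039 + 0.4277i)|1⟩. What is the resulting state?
(0.9039 + 0.4277i)|1⟩

H² = I, so an even number of Hadamards cancels: H^2 = I and the state is unchanged.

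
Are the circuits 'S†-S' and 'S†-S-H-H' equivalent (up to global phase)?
Yes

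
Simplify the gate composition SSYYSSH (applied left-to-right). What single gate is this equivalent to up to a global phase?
H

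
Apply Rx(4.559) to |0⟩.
-0.6509|0⟩ - 0.7592i|1⟩

Rx(4.559) = [[cos(θ/2), −i·sin(θ/2)], [−i·sin(θ/2), cos(θ/2)]]; θ = 4.559, cos(θ/2) ≈ -0.65085, sin(θ/2) ≈ 0.759206.
With a = amp(|0⟩) = 1 and b = amp(|1⟩) = 0:
new amp(|0⟩) = (-0.65085)·a + (-0.759206i)·b = -0.6509
new amp(|1⟩) = (-0.759206i)·a + (-0.65085)·b = -0.7592i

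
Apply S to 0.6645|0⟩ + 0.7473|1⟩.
0.6645|0⟩ + 0.7473i|1⟩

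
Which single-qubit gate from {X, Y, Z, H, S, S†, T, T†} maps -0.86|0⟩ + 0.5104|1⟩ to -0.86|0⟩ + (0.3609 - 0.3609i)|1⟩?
T†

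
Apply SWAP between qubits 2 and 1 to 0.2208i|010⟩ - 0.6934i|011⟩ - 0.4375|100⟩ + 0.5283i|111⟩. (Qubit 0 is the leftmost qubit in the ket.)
0.2208i|001⟩ - 0.6934i|011⟩ - 0.4375|100⟩ + 0.5283i|111⟩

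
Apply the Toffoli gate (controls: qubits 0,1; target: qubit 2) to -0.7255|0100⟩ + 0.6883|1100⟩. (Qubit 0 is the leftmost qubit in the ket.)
-0.7255|0100⟩ + 0.6883|1110⟩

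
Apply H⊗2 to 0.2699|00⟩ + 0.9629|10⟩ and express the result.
0.6164|00⟩ + 0.6164|01⟩ - 0.3465|10⟩ - 0.3465|11⟩

H⊗2 gives amp(|y⟩) = (1/2) Σ_x (−1)^(x·y) amp(|x⟩), where x·y is the number of positions in which both x and y have a 1.
|00⟩: (0.2699 + 0.9629)/2 = 0.6164
|01⟩: (0.2699 + 0.9629)/2 = 0.6164
|10⟩: (0.2699 - 0.9629)/2 = -0.3465
|11⟩: (0.2699 - 0.9629)/2 = -0.3465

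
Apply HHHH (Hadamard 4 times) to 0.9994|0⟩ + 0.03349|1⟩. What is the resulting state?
0.9994|0⟩ + 0.03349|1⟩

H² = I, so an even number of Hadamards cancels: H^4 = I and the state is unchanged.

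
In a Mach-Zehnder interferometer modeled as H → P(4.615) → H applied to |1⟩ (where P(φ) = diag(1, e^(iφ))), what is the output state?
(0.5486 + 0.4976i)|0⟩ + (0.4514 - 0.4976i)|1⟩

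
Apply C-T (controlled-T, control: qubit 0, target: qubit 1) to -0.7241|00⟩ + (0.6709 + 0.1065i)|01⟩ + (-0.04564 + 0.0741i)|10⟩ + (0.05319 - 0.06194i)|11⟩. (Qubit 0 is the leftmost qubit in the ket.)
-0.7241|00⟩ + (0.6709 + 0.1065i)|01⟩ + (-0.04564 + 0.0741i)|10⟩ + (0.08141 - 0.006187i)|11⟩

C-T leaves the control-|0⟩ kets |00⟩, |01⟩ unchanged and applies T to qubit 1 on the control-|1⟩ pair (|10⟩, |11⟩).
T = [[1, 0], [0, (1/√2 + (1/√2)i)]].
With a = amp(|10⟩) = (-0.04564 + 0.0741i) and b = amp(|11⟩) = (0.05319 - 0.06194i):
new amp(|10⟩) = (1)·a = (-0.04564 + 0.0741i)
new amp(|11⟩) = (1/√2 + (1/√2)i)·b = (0.08141 - 0.006187i)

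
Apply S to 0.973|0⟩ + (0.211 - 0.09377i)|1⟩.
0.973|0⟩ + (0.09377 + 0.211i)|1⟩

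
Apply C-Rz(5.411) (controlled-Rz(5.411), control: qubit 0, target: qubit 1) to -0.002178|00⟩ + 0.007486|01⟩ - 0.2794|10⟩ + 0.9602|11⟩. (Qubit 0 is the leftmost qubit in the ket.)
-0.002178|00⟩ + 0.007486|01⟩ + (0.2533 + 0.118i)|10⟩ + (-0.8703 + 0.4056i)|11⟩

C-Rz(5.411) leaves the control-|0⟩ kets |00⟩, |01⟩ unchanged and applies Rz(5.411) to qubit 1 on the control-|1⟩ pair (|10⟩, |11⟩).
Rz(5.411) = [[e^(−iθ/2), 0], [0, e^(iθ/2)]] with e^(±iθ/2) = cos(θ/2) ± i·sin(θ/2); θ = 5.411, cos(θ/2) ≈ -0.906409, sin(θ/2) ≈ 0.422401.
With a = amp(|10⟩) = -0.2794 and b = amp(|11⟩) = 0.9602:
new amp(|10⟩) = (-0.906409 - 0.422401i)·a = (0.2533 + 0.118i)
new amp(|11⟩) = (-0.906409 + 0.422401i)·b = (-0.8703 + 0.4056i)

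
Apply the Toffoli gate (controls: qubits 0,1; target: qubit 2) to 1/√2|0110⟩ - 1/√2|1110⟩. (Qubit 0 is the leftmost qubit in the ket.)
1/√2|0110⟩ - 1/√2|1100⟩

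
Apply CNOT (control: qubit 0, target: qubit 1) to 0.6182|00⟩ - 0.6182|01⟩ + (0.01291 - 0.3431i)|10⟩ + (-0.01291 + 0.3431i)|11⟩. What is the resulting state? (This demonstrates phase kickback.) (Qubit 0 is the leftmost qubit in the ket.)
0.6182|00⟩ - 0.6182|01⟩ + (-0.01291 + 0.3431i)|10⟩ + (0.01291 - 0.3431i)|11⟩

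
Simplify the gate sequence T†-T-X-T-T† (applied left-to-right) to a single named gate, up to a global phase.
X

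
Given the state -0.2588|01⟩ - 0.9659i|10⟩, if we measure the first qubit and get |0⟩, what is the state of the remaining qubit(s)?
-|1⟩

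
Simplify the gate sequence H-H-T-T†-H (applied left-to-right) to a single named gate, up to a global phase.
H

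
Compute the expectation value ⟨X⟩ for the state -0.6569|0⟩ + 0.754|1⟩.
-0.9906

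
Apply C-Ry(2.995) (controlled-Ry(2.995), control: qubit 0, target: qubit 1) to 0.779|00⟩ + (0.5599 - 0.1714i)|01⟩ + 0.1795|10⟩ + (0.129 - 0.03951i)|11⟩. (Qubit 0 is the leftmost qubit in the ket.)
0.779|00⟩ + (0.5599 - 0.1714i)|01⟩ + (-0.1155 + 0.0394i)|10⟩ + (0.1885 - 0.002893i)|11⟩

C-Ry(2.995) leaves the control-|0⟩ kets |00⟩, |01⟩ unchanged and applies Ry(2.995) to qubit 1 on the control-|1⟩ pair (|10⟩, |11⟩).
Ry(2.995) = [[cos(θ/2), −sin(θ/2)], [sin(θ/2), cos(θ/2)]]; θ = 2.995, cos(θ/2) ≈ 0.0732307, sin(θ/2) ≈ 0.997315.
With a = amp(|10⟩) = 0.1795 and b = amp(|11⟩) = (0.129 - 0.03951i):
new amp(|10⟩) = (0.0732307)·a + (-0.997315)·b = (-0.1155 + 0.0394i)
new amp(|11⟩) = (0.997315)·a + (0.0732307)·b = (0.1885 - 0.002893i)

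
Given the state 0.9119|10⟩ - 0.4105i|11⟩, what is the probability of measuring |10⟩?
0.8316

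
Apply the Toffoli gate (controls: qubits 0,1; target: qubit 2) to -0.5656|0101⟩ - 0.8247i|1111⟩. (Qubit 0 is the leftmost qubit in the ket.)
-0.5656|0101⟩ - 0.8247i|1101⟩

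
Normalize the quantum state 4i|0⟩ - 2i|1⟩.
0.8944i|0⟩ - (1/√5)i|1⟩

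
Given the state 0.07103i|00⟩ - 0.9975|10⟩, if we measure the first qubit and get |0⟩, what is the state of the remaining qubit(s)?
i|0⟩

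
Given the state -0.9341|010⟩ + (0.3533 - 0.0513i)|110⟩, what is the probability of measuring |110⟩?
0.1275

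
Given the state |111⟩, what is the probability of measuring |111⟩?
1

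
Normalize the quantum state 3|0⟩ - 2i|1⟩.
0.8321|0⟩ - 0.5547i|1⟩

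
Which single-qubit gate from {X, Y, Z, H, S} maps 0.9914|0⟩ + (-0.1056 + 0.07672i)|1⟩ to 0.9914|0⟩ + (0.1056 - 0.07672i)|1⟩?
Z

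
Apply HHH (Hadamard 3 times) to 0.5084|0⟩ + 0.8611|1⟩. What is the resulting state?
0.9684|0⟩ - 0.2494|1⟩

H² = I, so H^3 = H: a single Hadamard. With (a, b) = (0.5084, 0.8611), H gives ((a + b)/√2, (a − b)/√2) = (0.9684, -0.2494).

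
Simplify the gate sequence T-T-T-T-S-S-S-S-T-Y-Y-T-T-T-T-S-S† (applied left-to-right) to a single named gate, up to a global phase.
T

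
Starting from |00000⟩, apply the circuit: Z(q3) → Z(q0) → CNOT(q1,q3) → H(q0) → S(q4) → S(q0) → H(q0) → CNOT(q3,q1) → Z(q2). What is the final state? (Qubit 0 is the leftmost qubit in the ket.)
(1/2 + (1/2)i)|00000⟩ + (1/2 - (1/2)i)|10000⟩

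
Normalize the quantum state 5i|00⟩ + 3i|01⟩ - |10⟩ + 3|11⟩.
0.7538i|00⟩ + 0.4523i|01⟩ - 0.1508|10⟩ + 0.4523|11⟩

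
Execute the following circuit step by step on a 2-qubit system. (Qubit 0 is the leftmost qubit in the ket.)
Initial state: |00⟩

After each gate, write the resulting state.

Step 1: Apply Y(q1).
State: i|01⟩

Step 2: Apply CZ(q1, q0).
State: i|01⟩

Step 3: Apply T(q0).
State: i|01⟩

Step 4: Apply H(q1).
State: (1/√2)i|00⟩ - (1/√2)i|01⟩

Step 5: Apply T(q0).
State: (1/√2)i|00⟩ - (1/√2)i|01⟩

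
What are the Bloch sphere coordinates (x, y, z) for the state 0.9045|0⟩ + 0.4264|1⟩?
(0.7714, 0, 0.6363)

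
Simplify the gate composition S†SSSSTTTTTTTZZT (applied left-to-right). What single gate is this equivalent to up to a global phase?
S†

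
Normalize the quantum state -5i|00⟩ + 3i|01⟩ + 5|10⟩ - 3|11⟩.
-0.6063i|00⟩ + 0.3638i|01⟩ + 0.6063|10⟩ - 0.3638|11⟩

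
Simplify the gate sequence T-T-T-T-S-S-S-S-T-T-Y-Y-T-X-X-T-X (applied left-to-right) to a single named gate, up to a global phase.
X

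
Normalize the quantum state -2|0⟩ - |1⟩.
-0.8944|0⟩ - 1/√5|1⟩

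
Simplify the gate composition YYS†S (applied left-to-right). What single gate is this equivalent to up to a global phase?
I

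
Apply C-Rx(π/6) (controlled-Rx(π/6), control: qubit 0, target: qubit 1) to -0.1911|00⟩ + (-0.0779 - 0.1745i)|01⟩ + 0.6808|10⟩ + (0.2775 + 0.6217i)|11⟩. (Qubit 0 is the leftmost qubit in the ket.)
-0.1911|00⟩ + (-0.0779 - 0.1745i)|01⟩ + (0.8185 - 0.07182i)|10⟩ + (0.268 + 0.4243i)|11⟩

C-Rx(π/6) leaves the control-|0⟩ kets |00⟩, |01⟩ unchanged and applies Rx(π/6) to qubit 1 on the control-|1⟩ pair (|10⟩, |11⟩).
Rx(π/6) = [[cos(θ/2), −i·sin(θ/2)], [−i·sin(θ/2), cos(θ/2)]]; θ = π/6, cos(θ/2) ≈ 0.965926, sin(θ/2) ≈ 0.258819.
With a = amp(|10⟩) = 0.6808 and b = amp(|11⟩) = (0.2775 + 0.6217i):
new amp(|10⟩) = (0.965926)·a + (-0.258819i)·b = (0.8185 - 0.07182i)
new amp(|11⟩) = (-0.258819i)·a + (0.965926)·b = (0.268 + 0.4243i)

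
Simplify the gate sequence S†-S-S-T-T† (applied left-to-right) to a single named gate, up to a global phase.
S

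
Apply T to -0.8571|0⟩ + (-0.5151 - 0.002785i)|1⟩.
-0.8571|0⟩ + (-0.3623 - 0.3662i)|1⟩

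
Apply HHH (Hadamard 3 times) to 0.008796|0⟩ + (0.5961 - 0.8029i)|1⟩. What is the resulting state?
(0.4277 - 0.5677i)|0⟩ + (-0.4153 + 0.5677i)|1⟩

H² = I, so H^3 = H: a single Hadamard. With (a, b) = (0.008796, (0.5961 - 0.8029i)), H gives ((a + b)/√2, (a − b)/√2) = ((0.4277 - 0.5677i), (-0.4153 + 0.5677i)).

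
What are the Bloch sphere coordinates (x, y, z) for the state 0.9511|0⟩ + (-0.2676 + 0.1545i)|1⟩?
(-0.509, 0.2939, 0.8091)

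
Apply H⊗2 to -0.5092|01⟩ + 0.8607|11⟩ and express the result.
0.1758|00⟩ - 0.1758|01⟩ - 0.685|10⟩ + 0.685|11⟩

H⊗2 gives amp(|y⟩) = (1/2) Σ_x (−1)^(x·y) amp(|x⟩), where x·y is the number of positions in which both x and y have a 1.
|00⟩: (-0.5092 + 0.8607)/2 = 0.1758
|01⟩: (0.5092 - 0.8607)/2 = -0.1758
|10⟩: (-0.5092 - 0.8607)/2 = -0.685
|11⟩: (0.5092 + 0.8607)/2 = 0.685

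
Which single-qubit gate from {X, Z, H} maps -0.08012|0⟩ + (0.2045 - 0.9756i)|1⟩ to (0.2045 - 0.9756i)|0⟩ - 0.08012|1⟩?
X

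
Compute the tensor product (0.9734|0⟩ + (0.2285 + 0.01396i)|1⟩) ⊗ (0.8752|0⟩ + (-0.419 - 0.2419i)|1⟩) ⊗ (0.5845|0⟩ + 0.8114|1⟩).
0.4979|000⟩ + 0.6912|001⟩ + (-0.2384 - 0.1376i)|010⟩ + (-0.3309 - 0.1911i)|011⟩ + (0.1169 + 0.007141i)|100⟩ + (0.1623 + 0.009914i)|101⟩ + (-0.05399 - 0.03573i)|110⟩ + (-0.07494 - 0.0496i)|111⟩

amp(|b₁b₂…⟩) = product of the factor amplitudes for bits b₁, b₂, …; only kets whose every factor amplitude is nonzero survive.
|000⟩: (0.9734)(0.8752)(0.5845) = 0.4979
|001⟩: (0.9734)(0.8752)(0.8114) = 0.6912
|010⟩: (0.9734)(-0.419 - 0.2419i)(0.5845) = (-0.2384 - 0.1376i)
|011⟩: (0.9734)(-0.419 - 0.2419i)(0.8114) = (-0.3309 - 0.1911i)
|100⟩: (0.2285 + 0.01396i)(0.8752)(0.5845) = (0.1169 + 0.007141i)
|101⟩: (0.2285 + 0.01396i)(0.8752)(0.8114) = (0.1623 + 0.009914i)
|110⟩: (0.2285 + 0.01396i)(-0.419 - 0.2419i)(0.5845) = (-0.05399 - 0.03573i)
|111⟩: (0.2285 + 0.01396i)(-0.419 - 0.2419i)(0.8114) = (-0.07494 - 0.0496i)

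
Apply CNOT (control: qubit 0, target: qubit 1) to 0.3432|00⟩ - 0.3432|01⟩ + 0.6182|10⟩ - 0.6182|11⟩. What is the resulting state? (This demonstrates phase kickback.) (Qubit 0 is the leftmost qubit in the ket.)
0.3432|00⟩ - 0.3432|01⟩ - 0.6182|10⟩ + 0.6182|11⟩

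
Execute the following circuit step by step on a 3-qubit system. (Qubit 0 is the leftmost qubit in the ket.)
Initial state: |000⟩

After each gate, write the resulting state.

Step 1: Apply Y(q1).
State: i|010⟩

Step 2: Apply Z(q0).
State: i|010⟩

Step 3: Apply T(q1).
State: (-1/√2 + (1/√2)i)|010⟩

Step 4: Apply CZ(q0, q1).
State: (-1/√2 + (1/√2)i)|010⟩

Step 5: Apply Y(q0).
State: (-1/√2 - (1/√2)i)|110⟩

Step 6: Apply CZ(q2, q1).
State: (-1/√2 - (1/√2)i)|110⟩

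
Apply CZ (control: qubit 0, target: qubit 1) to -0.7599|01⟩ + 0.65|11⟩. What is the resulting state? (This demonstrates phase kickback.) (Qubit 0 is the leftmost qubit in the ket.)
-0.7599|01⟩ - 0.65|11⟩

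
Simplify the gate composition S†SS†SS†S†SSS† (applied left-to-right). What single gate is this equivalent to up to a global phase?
S†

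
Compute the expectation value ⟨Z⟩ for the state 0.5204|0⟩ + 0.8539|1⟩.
-0.4583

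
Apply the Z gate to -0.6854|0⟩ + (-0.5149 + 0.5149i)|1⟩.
-0.6854|0⟩ + (0.5149 - 0.5149i)|1⟩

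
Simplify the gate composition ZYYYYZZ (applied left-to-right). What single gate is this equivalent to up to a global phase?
Z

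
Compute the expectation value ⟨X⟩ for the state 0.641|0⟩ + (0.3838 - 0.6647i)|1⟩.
0.492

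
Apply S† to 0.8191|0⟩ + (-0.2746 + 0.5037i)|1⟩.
0.8191|0⟩ + (0.5037 + 0.2746i)|1⟩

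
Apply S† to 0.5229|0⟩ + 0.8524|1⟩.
0.5229|0⟩ - 0.8524i|1⟩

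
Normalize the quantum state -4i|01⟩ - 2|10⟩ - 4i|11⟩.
-0.6667i|01⟩ - 0.3333|10⟩ - 0.6667i|11⟩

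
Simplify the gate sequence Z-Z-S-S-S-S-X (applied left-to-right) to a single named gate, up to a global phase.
X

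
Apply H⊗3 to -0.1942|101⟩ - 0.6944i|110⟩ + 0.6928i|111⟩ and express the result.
(-0.06866 - 0.0005657i)|000⟩ + (0.06866 - 0.4904i)|001⟩ + (-0.06866 + 0.0005657i)|010⟩ + (0.06866 + 0.4904i)|011⟩ + (0.06866 + 0.0005657i)|100⟩ + (-0.06866 + 0.4904i)|101⟩ + (0.06866 - 0.0005657i)|110⟩ + (-0.06866 - 0.4904i)|111⟩

H⊗3 gives amp(|y⟩) = (1/2√2) Σ_x (−1)^(x·y) amp(|x⟩), where x·y is the number of positions in which both x and y have a 1.
|000⟩: (-0.1942 - 0.6944i + 0.6928i)/(2√2) = (-0.06866 - 0.0005657i)
|001⟩: (0.1942 - 0.6944i - 0.6928i)/(2√2) = (0.06866 - 0.4904i)
|010⟩: (-0.1942 + 0.6944i - 0.6928i)/(2√2) = (-0.06866 + 0.0005657i)
|011⟩: (0.1942 + 0.6944i + 0.6928i)/(2√2) = (0.06866 + 0.4904i)
|100⟩: (0.1942 + 0.6944i - 0.6928i)/(2√2) = (0.06866 + 0.0005657i)
|101⟩: (-0.1942 + 0.6944i + 0.6928i)/(2√2) = (-0.06866 + 0.4904i)
|110⟩: (0.1942 - 0.6944i + 0.6928i)/(2√2) = (0.06866 - 0.0005657i)
|111⟩: (-0.1942 - 0.6944i - 0.6928i)/(2√2) = (-0.06866 - 0.4904i)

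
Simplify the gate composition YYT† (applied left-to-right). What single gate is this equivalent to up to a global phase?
T†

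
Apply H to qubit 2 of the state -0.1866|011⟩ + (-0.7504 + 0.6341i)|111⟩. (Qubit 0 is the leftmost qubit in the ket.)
-0.1319|010⟩ + 0.1319|011⟩ + (-0.5306 + 0.4484i)|110⟩ + (0.5306 - 0.4484i)|111⟩

H on qubit 2 mixes each pair of kets that differ only in qubit 2: amplitudes (a, b) of (|…0…⟩, |…1…⟩) become ((a + b)/√2, (a − b)/√2). Kets absent from the input have amplitude 0.
(|010⟩, |011⟩): (a, b) = (0, -0.1866) → (-0.1319, 0.1319)
(|110⟩, |111⟩): (a, b) = (0, (-0.7504 + 0.6341i)) → ((-0.5306 + 0.4484i), (0.5306 - 0.4484i))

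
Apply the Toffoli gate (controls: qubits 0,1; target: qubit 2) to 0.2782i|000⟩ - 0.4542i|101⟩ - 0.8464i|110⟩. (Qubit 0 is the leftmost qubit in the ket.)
0.2782i|000⟩ - 0.4542i|101⟩ - 0.8464i|111⟩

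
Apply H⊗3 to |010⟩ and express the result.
1/√8|000⟩ + 1/√8|001⟩ - 1/√8|010⟩ - 1/√8|011⟩ + 1/√8|100⟩ + 1/√8|101⟩ - 1/√8|110⟩ - 1/√8|111⟩

H⊗3 gives amp(|y⟩) = (1/2√2) Σ_x (−1)^(x·y) amp(|x⟩), where x·y is the number of positions in which both x and y have a 1.
|000⟩: (1)/(2√2) = 1/√8
|001⟩: (1)/(2√2) = 1/√8
|010⟩: (-1)/(2√2) = -1/√8
|011⟩: (-1)/(2√2) = -1/√8
|100⟩: (1)/(2√2) = 1/√8
|101⟩: (1)/(2√2) = 1/√8
|110⟩: (-1)/(2√2) = -1/√8
|111⟩: (-1)/(2√2) = -1/√8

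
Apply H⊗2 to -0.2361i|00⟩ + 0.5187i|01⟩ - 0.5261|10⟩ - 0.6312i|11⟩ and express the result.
(-0.2631 - 0.1743i)|00⟩ + (-0.2631 - 0.0618i)|01⟩ + (0.2631 + 0.4569i)|10⟩ + (0.2631 - 0.693i)|11⟩

H⊗2 gives amp(|y⟩) = (1/2) Σ_x (−1)^(x·y) amp(|x⟩), where x·y is the number of positions in which both x and y have a 1.
|00⟩: (-0.2361i + 0.5187i - 0.5261 - 0.6312i)/2 = (-0.2631 - 0.1743i)
|01⟩: (-0.2361i - 0.5187i - 0.5261 + 0.6312i)/2 = (-0.2631 - 0.0618i)
|10⟩: (-0.2361i + 0.5187i + 0.5261 + 0.6312i)/2 = (0.2631 + 0.4569i)
|11⟩: (-0.2361i - 0.5187i + 0.5261 - 0.6312i)/2 = (0.2631 - 0.693i)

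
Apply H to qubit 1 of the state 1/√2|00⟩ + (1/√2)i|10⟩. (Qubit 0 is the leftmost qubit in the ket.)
1/2|00⟩ + 1/2|01⟩ + (1/2)i|10⟩ + (1/2)i|11⟩

H on qubit 1 mixes each pair of kets that differ only in qubit 1: amplitudes (a, b) of (|…0…⟩, |…1…⟩) become ((a + b)/√2, (a − b)/√2). Kets absent from the input have amplitude 0.
(|00⟩, |01⟩): (a, b) = (1/√2, 0) → (1/2, 1/2)
(|10⟩, |11⟩): (a, b) = ((1/√2)i, 0) → ((1/2)i, (1/2)i)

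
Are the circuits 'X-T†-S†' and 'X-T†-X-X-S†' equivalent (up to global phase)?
Yes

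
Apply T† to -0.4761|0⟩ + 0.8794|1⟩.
-0.4761|0⟩ + (0.6218 - 0.6218i)|1⟩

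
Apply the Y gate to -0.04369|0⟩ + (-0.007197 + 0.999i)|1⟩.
(0.999 + 0.007197i)|0⟩ - 0.04369i|1⟩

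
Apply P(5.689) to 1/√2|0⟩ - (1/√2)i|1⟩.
1/√2|0⟩ + (-0.3959 - 0.5859i)|1⟩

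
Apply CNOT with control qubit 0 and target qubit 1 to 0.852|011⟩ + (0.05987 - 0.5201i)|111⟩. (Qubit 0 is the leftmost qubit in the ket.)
0.852|011⟩ + (0.05987 - 0.5201i)|101⟩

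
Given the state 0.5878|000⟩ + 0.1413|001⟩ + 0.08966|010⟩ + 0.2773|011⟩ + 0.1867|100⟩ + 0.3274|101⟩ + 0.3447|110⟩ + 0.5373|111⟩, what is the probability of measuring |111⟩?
0.2887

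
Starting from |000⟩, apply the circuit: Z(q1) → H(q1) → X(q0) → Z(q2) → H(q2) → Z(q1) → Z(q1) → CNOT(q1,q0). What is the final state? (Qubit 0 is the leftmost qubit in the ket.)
1/2|010⟩ + 1/2|011⟩ + 1/2|100⟩ + 1/2|101⟩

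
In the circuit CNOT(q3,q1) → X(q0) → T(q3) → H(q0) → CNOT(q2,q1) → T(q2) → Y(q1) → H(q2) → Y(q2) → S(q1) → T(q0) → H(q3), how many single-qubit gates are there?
10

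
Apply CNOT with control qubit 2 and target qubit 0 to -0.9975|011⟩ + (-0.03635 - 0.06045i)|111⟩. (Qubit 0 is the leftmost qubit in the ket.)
(-0.03635 - 0.06045i)|011⟩ - 0.9975|111⟩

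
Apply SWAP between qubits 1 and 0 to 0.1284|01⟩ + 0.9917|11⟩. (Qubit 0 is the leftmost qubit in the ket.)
0.1284|10⟩ + 0.9917|11⟩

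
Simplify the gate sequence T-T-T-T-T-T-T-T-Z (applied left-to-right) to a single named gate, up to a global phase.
Z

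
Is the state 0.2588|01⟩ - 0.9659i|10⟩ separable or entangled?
Entangled

Writing the state as a|00⟩ + b|01⟩ + c|10⟩ + d|11⟩, it is a product state iff ad − bc = 0.
Here (a, b, c, d) = (0, 0.2588, -0.9659i, 0): ad − bc = (0)(0) − (0.2588)(-0.9659i) = 0.25i ≠ 0, so the state is entangled.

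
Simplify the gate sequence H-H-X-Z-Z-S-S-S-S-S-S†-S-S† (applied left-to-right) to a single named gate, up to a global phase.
X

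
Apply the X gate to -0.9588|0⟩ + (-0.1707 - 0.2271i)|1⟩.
(-0.1707 - 0.2271i)|0⟩ - 0.9588|1⟩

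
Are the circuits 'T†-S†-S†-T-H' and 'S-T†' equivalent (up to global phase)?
No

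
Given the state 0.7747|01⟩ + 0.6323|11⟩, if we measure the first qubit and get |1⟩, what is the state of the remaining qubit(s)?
|1⟩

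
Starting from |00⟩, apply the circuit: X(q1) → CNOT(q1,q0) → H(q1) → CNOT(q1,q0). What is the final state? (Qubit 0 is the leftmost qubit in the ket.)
-1/√2|01⟩ + 1/√2|10⟩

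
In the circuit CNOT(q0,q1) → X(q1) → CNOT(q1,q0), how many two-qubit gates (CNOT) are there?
2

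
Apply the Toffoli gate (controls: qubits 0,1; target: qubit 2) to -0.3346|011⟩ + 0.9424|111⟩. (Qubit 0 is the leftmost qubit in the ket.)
-0.3346|011⟩ + 0.9424|110⟩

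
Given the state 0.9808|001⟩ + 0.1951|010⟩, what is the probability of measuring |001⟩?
0.962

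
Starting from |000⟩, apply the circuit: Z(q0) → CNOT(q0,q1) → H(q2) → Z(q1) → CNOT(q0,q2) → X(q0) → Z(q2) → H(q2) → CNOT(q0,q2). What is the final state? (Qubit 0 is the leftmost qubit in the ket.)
|100⟩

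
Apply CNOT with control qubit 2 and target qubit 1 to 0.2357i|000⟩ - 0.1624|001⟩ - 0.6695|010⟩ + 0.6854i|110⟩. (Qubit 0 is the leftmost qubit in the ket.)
0.2357i|000⟩ - 0.6695|010⟩ - 0.1624|011⟩ + 0.6854i|110⟩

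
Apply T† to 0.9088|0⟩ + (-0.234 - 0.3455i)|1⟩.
0.9088|0⟩ + (-0.4098 - 0.07884i)|1⟩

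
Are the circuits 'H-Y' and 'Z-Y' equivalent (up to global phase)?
No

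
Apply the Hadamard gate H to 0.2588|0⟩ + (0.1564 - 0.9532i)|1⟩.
(0.2936 - 0.674i)|0⟩ + (0.07241 + 0.674i)|1⟩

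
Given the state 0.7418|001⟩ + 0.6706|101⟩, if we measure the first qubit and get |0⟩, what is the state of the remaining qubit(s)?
|01⟩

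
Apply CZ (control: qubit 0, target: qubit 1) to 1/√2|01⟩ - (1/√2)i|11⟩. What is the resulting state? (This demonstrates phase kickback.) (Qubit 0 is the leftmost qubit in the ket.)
1/√2|01⟩ + (1/√2)i|11⟩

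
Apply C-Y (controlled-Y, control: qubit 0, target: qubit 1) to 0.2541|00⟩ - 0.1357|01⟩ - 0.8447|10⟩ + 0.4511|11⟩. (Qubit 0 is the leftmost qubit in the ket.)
0.2541|00⟩ - 0.1357|01⟩ - 0.4511i|10⟩ - 0.8447i|11⟩

C-Y leaves the control-|0⟩ kets |00⟩, |01⟩ unchanged and applies Y to qubit 1 on the control-|1⟩ pair (|10⟩, |11⟩).
Y = [[0, -i], [i, 0]].
With a = amp(|10⟩) = -0.8447 and b = amp(|11⟩) = 0.4511:
new amp(|10⟩) = (-i)·b = -0.4511i
new amp(|11⟩) = (i)·a = -0.8447i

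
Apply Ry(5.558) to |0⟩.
-0.935|0⟩ + 0.3547|1⟩

Ry(5.558) = [[cos(θ/2), −sin(θ/2)], [sin(θ/2), cos(θ/2)]]; θ = 5.558, cos(θ/2) ≈ -0.93498, sin(θ/2) ≈ 0.3547.
With a = amp(|0⟩) = 1 and b = amp(|1⟩) = 0:
new amp(|0⟩) = (-0.93498)·a + (-0.3547)·b = -0.935
new amp(|1⟩) = (0.3547)·a + (-0.93498)·b = 0.3547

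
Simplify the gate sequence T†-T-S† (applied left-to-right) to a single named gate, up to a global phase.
S†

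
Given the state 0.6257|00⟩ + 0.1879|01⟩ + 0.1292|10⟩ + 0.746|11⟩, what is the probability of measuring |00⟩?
0.3915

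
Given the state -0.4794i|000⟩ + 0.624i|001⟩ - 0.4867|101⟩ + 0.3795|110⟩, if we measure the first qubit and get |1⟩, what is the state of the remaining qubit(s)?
-0.7886|01⟩ + 0.6149|10⟩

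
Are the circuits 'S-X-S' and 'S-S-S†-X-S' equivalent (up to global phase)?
Yes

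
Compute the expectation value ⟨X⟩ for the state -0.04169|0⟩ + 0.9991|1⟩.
-0.0833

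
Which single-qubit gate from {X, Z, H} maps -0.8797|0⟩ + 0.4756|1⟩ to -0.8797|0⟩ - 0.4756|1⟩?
Z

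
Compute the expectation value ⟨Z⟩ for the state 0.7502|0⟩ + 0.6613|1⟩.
0.1255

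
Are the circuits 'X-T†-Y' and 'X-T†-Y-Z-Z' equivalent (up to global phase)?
Yes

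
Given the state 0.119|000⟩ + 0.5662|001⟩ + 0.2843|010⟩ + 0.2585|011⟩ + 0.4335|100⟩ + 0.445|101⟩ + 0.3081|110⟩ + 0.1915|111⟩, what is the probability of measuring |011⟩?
0.06682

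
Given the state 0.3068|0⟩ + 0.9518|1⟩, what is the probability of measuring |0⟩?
0.09413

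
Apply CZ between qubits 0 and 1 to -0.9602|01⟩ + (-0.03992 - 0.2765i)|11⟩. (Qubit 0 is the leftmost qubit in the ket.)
-0.9602|01⟩ + (0.03992 + 0.2765i)|11⟩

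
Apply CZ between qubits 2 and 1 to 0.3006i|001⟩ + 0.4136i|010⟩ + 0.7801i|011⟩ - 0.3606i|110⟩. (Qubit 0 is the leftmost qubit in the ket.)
0.3006i|001⟩ + 0.4136i|010⟩ - 0.7801i|011⟩ - 0.3606i|110⟩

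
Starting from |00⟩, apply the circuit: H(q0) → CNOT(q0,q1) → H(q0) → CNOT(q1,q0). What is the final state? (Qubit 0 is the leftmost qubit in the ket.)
1/2|00⟩ - 1/2|01⟩ + 1/2|10⟩ + 1/2|11⟩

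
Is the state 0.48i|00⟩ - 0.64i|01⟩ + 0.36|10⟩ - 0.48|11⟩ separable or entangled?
Separable

Writing the state as a|00⟩ + b|01⟩ + c|10⟩ + d|11⟩, it is a product state iff ad − bc = 0.
Here (a, b, c, d) = (0.48i, -0.64i, 0.36, -0.48): ad − bc = (0.48i)(-0.48) − (-0.64i)(0.36) = 0, so the state is separable.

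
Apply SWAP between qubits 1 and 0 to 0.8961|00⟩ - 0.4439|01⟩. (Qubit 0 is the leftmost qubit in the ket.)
0.8961|00⟩ - 0.4439|10⟩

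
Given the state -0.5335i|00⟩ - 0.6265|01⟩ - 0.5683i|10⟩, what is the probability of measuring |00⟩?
0.2846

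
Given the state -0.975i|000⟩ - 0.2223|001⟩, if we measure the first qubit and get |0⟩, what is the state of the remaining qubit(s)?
-0.975i|00⟩ - 0.2223|01⟩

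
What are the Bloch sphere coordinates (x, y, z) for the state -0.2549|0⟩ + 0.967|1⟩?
(-0.493, 0, -0.8701)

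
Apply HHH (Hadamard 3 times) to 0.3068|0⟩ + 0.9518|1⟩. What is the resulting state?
0.89|0⟩ - 0.4561|1⟩

H² = I, so H^3 = H: a single Hadamard. With (a, b) = (0.3068, 0.9518), H gives ((a + b)/√2, (a − b)/√2) = (0.89, -0.4561).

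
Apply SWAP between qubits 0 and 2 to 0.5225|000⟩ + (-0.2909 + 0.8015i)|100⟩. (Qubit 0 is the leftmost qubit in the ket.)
0.5225|000⟩ + (-0.2909 + 0.8015i)|001⟩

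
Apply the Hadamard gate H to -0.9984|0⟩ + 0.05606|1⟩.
-0.6663|0⟩ - 0.7456|1⟩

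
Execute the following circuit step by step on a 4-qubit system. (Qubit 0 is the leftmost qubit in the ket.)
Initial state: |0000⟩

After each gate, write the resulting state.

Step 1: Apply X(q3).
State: |0001⟩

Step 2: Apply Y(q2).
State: i|0011⟩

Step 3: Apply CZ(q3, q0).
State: i|0011⟩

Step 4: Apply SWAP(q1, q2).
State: i|0101⟩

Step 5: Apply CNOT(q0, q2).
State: i|0101⟩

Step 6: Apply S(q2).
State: i|0101⟩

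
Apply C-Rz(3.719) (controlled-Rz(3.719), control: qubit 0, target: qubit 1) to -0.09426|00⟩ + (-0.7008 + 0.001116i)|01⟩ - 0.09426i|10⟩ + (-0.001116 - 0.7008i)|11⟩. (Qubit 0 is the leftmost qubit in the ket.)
-0.09426|00⟩ + (-0.7008 + 0.001116i)|01⟩ + (-0.09036 + 0.02684i)|10⟩ + (0.6721 + 0.1985i)|11⟩

C-Rz(3.719) leaves the control-|0⟩ kets |00⟩, |01⟩ unchanged and applies Rz(3.719) to qubit 1 on the control-|1⟩ pair (|10⟩, |11⟩).
Rz(3.719) = [[e^(−iθ/2), 0], [0, e^(iθ/2)]] with e^(±iθ/2) = cos(θ/2) ± i·sin(θ/2); θ = 3.719, cos(θ/2) ≈ -0.28471, sin(θ/2) ≈ 0.958614.
With a = amp(|10⟩) = -0.09426i and b = amp(|11⟩) = (-0.001116 - 0.7008i):
new amp(|10⟩) = (-0.28471 - 0.958614i)·a = (-0.09036 + 0.02684i)
new amp(|11⟩) = (-0.28471 + 0.958614i)·b = (0.6721 + 0.1985i)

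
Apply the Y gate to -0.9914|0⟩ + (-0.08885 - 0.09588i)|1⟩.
(-0.09588 + 0.08885i)|0⟩ - 0.9914i|1⟩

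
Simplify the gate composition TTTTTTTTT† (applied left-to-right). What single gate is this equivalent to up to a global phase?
T†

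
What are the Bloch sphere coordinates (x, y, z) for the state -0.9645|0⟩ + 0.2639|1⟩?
(-0.5091, 0, 0.8606)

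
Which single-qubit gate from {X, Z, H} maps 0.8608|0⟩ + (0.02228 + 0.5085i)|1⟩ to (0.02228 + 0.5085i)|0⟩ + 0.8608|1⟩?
X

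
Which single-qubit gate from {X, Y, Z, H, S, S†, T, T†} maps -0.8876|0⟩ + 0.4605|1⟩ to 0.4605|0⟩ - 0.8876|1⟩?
X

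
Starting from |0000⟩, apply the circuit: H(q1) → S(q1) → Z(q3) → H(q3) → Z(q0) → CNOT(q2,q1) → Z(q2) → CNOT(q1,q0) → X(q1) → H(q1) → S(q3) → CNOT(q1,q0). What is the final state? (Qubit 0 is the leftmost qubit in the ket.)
1/√8|0000⟩ + (1/√8)i|0001⟩ + (1/√8)i|0100⟩ - 1/√8|0101⟩ + (1/√8)i|1000⟩ - 1/√8|1001⟩ - 1/√8|1100⟩ - (1/√8)i|1101⟩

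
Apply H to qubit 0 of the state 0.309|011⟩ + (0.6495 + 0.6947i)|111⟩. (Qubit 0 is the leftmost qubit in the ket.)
(0.6778 + 0.4912i)|011⟩ + (-0.2408 - 0.4912i)|111⟩

H on qubit 0 mixes each pair of kets that differ only in qubit 0: amplitudes (a, b) of (|…0…⟩, |…1…⟩) become ((a + b)/√2, (a − b)/√2). Kets absent from the input have amplitude 0.
(|011⟩, |111⟩): (a, b) = (0.309, (0.6495 + 0.6947i)) → ((0.6778 + 0.4912i), (-0.2408 - 0.4912i))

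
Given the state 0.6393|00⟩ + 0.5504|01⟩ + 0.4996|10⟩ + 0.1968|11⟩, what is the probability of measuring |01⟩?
0.3029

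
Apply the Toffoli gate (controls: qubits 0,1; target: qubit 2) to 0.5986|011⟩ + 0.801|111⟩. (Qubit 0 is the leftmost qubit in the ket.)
0.5986|011⟩ + 0.801|110⟩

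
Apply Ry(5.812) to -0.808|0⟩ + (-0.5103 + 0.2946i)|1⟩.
(0.9048 - 0.06877i)|0⟩ + (0.3076 - 0.2865i)|1⟩

Ry(5.812) = [[cos(θ/2), −sin(θ/2)], [sin(θ/2), cos(θ/2)]]; θ = 5.812, cos(θ/2) ≈ -0.972376, sin(θ/2) ≈ 0.233419.
With a = amp(|0⟩) = -0.808 and b = amp(|1⟩) = (-0.5103 + 0.2946i):
new amp(|0⟩) = (-0.972376)·a + (-0.233419)·b = (0.9048 - 0.06877i)
new amp(|1⟩) = (0.233419)·a + (-0.972376)·b = (0.3076 - 0.2865i)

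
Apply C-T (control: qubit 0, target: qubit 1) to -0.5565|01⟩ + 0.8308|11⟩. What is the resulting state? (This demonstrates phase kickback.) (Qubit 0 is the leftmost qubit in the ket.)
-0.5565|01⟩ + (0.5875 + 0.5875i)|11⟩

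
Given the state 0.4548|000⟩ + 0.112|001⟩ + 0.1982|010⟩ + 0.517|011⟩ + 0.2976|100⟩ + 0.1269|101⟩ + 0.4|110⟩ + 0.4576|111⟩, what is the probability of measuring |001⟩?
0.01254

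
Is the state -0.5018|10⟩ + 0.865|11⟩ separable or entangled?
Separable

Writing the state as a|00⟩ + b|01⟩ + c|10⟩ + d|11⟩, it is a product state iff ad − bc = 0.
Here (a, b, c, d) = (0, 0, -0.5018, 0.865): ad − bc = (0)(0.865) − (0)(-0.5018) = 0, so the state is separable.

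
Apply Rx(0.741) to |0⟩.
0.9321|0⟩ - 0.3621i|1⟩

Rx(0.741) = [[cos(θ/2), −i·sin(θ/2)], [−i·sin(θ/2), cos(θ/2)]]; θ = 0.741, cos(θ/2) ≈ 0.932146, sin(θ/2) ≈ 0.362082.
With a = amp(|0⟩) = 1 and b = amp(|1⟩) = 0:
new amp(|0⟩) = (0.932146)·a + (-0.362082i)·b = 0.9321
new amp(|1⟩) = (-0.362082i)·a + (0.932146)·b = -0.3621i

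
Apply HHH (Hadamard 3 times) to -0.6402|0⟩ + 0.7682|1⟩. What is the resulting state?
0.09051|0⟩ - 0.9959|1⟩

H² = I, so H^3 = H: a single Hadamard. With (a, b) = (-0.6402, 0.7682), H gives ((a + b)/√2, (a − b)/√2) = (0.09051, -0.9959).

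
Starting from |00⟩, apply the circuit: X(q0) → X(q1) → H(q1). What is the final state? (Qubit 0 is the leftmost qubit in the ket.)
1/√2|10⟩ - 1/√2|11⟩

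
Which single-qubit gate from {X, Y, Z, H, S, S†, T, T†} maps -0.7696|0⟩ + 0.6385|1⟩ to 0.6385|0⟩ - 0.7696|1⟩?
X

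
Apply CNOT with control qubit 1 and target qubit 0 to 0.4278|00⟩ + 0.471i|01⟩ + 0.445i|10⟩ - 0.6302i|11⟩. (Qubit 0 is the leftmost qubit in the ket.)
0.4278|00⟩ - 0.6302i|01⟩ + 0.445i|10⟩ + 0.471i|11⟩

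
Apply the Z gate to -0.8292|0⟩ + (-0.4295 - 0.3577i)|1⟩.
-0.8292|0⟩ + (0.4295 + 0.3577i)|1⟩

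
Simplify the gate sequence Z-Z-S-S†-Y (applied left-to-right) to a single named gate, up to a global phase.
Y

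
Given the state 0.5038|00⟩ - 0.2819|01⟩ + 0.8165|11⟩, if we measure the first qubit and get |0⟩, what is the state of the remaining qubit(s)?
0.8727|0⟩ - 0.4883|1⟩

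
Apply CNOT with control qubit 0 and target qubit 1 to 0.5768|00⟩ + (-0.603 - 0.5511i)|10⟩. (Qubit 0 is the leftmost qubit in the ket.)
0.5768|00⟩ + (-0.603 - 0.5511i)|11⟩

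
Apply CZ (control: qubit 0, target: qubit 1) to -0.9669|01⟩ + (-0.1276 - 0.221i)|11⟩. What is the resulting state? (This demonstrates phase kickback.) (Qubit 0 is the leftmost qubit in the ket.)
-0.9669|01⟩ + (0.1276 + 0.221i)|11⟩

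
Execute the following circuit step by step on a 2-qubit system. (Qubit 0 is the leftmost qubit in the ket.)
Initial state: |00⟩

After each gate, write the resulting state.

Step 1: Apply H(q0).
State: 1/√2|00⟩ + 1/√2|10⟩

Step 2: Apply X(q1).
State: 1/√2|01⟩ + 1/√2|11⟩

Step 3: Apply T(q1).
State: (1/2 + (1/2)i)|01⟩ + (1/2 + (1/2)i)|11⟩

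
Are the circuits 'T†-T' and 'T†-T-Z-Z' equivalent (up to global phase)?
Yes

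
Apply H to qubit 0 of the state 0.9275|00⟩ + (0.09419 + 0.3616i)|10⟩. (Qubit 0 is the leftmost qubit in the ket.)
(0.7224 + 0.2557i)|00⟩ + (0.5892 - 0.2557i)|10⟩

H on qubit 0 mixes each pair of kets that differ only in qubit 0: amplitudes (a, b) of (|…0…⟩, |…1…⟩) become ((a + b)/√2, (a − b)/√2). Kets absent from the input have amplitude 0.
(|00⟩, |10⟩): (a, b) = (0.9275, (0.09419 + 0.3616i)) → ((0.7224 + 0.2557i), (0.5892 - 0.2557i))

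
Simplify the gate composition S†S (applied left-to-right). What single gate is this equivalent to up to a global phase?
I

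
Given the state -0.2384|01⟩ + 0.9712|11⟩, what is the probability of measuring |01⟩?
0.05683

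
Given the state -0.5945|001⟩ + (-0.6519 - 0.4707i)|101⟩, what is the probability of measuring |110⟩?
0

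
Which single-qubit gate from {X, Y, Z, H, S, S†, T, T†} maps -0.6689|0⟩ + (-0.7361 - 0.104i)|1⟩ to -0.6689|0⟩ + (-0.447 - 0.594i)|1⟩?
T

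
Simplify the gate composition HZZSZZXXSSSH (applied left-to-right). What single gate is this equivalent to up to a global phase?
I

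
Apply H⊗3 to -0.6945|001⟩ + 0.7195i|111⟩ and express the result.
(-0.2455 + 0.2544i)|000⟩ + (0.2455 - 0.2544i)|001⟩ + (-0.2455 - 0.2544i)|010⟩ + (0.2455 + 0.2544i)|011⟩ + (-0.2455 - 0.2544i)|100⟩ + (0.2455 + 0.2544i)|101⟩ + (-0.2455 + 0.2544i)|110⟩ + (0.2455 - 0.2544i)|111⟩

H⊗3 gives amp(|y⟩) = (1/2√2) Σ_x (−1)^(x·y) amp(|x⟩), where x·y is the number of positions in which both x and y have a 1.
|000⟩: (-0.6945 + 0.7195i)/(2√2) = (-0.2455 + 0.2544i)
|001⟩: (0.6945 - 0.7195i)/(2√2) = (0.2455 - 0.2544i)
|010⟩: (-0.6945 - 0.7195i)/(2√2) = (-0.2455 - 0.2544i)
|011⟩: (0.6945 + 0.7195i)/(2√2) = (0.2455 + 0.2544i)
|100⟩: (-0.6945 - 0.7195i)/(2√2) = (-0.2455 - 0.2544i)
|101⟩: (0.6945 + 0.7195i)/(2√2) = (0.2455 + 0.2544i)
|110⟩: (-0.6945 + 0.7195i)/(2√2) = (-0.2455 + 0.2544i)
|111⟩: (0.6945 - 0.7195i)/(2√2) = (0.2455 - 0.2544i)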